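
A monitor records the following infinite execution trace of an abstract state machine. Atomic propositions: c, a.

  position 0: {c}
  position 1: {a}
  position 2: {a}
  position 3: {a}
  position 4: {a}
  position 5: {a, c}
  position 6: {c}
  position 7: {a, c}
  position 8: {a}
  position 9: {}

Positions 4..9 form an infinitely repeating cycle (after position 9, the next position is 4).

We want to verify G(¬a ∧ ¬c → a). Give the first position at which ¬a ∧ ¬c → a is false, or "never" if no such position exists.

Check ¬a ∧ ¬c → a at each position in order: 0 ✓, 1 ✓, 2 ✓, 3 ✓, 4 ✓, 5 ✓, 6 ✓, 7 ✓, 8 ✓.
At position 9 the labels are {}, so ¬a ∧ ¬c → a is false there. This is the first violation.

9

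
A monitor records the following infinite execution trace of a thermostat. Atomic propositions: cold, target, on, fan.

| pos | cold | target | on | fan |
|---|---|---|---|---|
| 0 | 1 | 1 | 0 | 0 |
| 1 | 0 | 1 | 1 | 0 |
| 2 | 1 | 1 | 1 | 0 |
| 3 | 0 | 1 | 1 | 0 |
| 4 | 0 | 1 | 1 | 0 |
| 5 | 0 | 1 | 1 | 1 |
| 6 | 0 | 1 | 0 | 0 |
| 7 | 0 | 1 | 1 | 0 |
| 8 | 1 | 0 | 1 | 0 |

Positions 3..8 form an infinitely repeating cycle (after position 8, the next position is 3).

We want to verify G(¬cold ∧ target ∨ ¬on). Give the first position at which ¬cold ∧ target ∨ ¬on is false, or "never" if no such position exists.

Check ¬cold ∧ target ∨ ¬on at each position in order: 0 ✓, 1 ✓.
At position 2 the labels are {cold, on, target}, so ¬cold ∧ target ∨ ¬on is false there. This is the first violation.

2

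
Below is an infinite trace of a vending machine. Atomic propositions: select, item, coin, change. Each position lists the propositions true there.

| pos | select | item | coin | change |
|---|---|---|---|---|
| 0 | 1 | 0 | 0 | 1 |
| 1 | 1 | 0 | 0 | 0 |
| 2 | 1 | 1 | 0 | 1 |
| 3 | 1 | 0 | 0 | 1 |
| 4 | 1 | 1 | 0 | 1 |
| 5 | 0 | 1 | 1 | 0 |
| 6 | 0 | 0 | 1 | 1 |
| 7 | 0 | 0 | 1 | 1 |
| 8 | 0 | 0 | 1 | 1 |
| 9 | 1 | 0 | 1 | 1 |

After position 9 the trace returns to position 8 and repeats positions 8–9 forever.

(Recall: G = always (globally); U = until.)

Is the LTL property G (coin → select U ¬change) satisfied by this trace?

Violated

coin → select U ¬change must hold at every position from 0 onward. It fails at position 6, so G (coin → select U ¬change) is false.
Positions where coin holds: 5, 6, 7, 8, 9.
Check select U ¬change at each: 5→ok, 6→fails, 7→fails, 8→fails, 9→fails.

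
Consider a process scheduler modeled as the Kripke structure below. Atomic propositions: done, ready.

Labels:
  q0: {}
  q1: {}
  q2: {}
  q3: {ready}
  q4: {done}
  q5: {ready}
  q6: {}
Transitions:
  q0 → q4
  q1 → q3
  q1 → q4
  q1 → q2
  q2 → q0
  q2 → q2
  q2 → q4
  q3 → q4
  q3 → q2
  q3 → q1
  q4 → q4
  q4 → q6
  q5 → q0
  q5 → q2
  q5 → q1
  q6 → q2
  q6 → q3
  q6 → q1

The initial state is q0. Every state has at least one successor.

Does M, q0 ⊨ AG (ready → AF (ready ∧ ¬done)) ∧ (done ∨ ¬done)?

States satisfying ready → AF (ready ∧ ¬done): {q0, q1, q2, q3, q4, q5, q6}.
States satisfying AG (ready → AF (ready ∧ ¬done)): {q0, q1, q2, q3, q4, q5, q6}.
States satisfying ¬done: {q0, q1, q2, q3, q5, q6}.
States satisfying done ∨ ¬done: {q0, q1, q2, q3, q4, q5, q6}.
States satisfying AG (ready → AF (ready ∧ ¬done)) ∧ (done ∨ ¬done): {q0, q1, q2, q3, q4, q5, q6}.
q0 ∈ Sat(AG (ready → AF (ready ∧ ¬done)) ∧ (done ∨ ¬done)).

Satisfied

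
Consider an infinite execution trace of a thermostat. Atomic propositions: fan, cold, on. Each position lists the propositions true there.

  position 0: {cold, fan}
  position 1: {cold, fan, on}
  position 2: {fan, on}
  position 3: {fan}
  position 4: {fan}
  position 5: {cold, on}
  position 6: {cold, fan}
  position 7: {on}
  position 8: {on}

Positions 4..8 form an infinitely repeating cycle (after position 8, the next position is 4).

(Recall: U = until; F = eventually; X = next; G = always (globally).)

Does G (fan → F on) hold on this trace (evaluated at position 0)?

Satisfied

fan → F on holds at every position 0..8, and those are all positions ever visited, so G (fan → F on) holds.
Positions where fan holds: 0, 1, 2, 3, 4, 6.
Check F on at each: 0→ok, 1→ok, 2→ok, 3→ok, 4→ok, 6→ok.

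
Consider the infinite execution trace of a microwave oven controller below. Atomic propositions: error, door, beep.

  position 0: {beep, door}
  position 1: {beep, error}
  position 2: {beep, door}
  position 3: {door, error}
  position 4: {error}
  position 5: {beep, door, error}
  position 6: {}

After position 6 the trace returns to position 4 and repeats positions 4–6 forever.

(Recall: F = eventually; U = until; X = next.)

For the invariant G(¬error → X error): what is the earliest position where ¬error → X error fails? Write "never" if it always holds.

never

¬error → X error holds at every position 0..6, and those are all the positions the trace ever visits, so the invariant G(¬error → X error) is never violated.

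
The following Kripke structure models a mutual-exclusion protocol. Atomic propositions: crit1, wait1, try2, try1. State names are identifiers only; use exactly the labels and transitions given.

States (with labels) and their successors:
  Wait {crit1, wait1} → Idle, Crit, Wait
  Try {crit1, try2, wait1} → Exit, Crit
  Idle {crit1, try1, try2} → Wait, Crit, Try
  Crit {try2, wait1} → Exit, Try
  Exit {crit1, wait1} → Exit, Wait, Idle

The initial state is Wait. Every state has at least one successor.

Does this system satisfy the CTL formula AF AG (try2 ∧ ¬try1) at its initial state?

Does not hold

States satisfying AG (try2 ∧ ¬try1): ∅.
States satisfying AF AG (try2 ∧ ¬try1): ∅.
There is a path from Wait along which AG (try2 ∧ ¬try1) never holds.
Wait ∉ Sat(AF AG (try2 ∧ ¬try1)).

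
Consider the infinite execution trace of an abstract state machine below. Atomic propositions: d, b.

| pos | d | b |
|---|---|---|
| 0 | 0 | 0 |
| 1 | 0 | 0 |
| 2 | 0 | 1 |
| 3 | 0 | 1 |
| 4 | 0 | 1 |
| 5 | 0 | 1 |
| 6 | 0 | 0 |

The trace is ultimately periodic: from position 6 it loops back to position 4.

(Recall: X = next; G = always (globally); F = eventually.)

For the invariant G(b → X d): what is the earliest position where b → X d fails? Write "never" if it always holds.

2

Check b → X d at each position in order: 0 ✓, 1 ✓.
At position 2 the labels are {b} and the next position 3 has {b}, so b → X d is false there. This is the first violation.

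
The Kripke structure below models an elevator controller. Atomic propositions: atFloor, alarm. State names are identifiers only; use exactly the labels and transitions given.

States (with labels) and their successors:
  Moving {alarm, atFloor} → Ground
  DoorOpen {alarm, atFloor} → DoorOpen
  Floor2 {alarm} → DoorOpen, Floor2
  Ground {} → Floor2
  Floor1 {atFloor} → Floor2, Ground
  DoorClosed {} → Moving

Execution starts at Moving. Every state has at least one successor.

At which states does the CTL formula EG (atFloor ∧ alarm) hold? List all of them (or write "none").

States satisfying atFloor ∧ alarm: {Moving, DoorOpen}.
States satisfying EG (atFloor ∧ alarm): {DoorOpen}.

{DoorOpen}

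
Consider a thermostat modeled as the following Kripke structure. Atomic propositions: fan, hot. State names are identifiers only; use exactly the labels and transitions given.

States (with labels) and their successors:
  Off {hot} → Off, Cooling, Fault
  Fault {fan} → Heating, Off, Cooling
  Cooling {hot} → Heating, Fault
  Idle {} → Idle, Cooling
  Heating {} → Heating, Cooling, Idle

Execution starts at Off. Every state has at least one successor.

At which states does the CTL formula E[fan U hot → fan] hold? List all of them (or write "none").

{Fault, Idle, Heating}

States satisfying fan: {Fault}.
States satisfying hot → fan: {Fault, Idle, Heating}.
States satisfying E[fan U hot → fan]: {Fault, Idle, Heating}.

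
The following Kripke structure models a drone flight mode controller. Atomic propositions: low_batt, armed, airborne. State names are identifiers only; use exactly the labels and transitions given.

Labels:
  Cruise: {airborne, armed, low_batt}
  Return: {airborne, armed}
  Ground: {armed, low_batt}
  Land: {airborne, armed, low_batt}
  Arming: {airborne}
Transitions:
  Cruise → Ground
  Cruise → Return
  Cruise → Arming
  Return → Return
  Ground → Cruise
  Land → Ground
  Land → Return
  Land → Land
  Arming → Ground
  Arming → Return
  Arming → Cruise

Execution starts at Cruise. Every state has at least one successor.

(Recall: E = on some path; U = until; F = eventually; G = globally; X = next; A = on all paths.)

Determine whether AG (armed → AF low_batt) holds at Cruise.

No

States satisfying armed → AF low_batt: {Cruise, Ground, Land, Arming}.
States satisfying AG (armed → AF low_batt): ∅.
Return is reachable from Cruise and violates armed → AF low_batt, so AG fails at Cruise.
Cruise ∉ Sat(AG (armed → AF low_batt)).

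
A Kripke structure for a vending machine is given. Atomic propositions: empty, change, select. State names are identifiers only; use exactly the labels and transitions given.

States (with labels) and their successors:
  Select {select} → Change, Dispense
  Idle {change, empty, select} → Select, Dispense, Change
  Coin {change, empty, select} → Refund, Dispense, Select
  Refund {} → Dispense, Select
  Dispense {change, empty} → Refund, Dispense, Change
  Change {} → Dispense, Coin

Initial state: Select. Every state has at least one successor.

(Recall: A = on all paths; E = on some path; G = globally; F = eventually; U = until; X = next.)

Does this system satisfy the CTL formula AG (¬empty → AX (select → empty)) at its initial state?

Does not hold

States satisfying ¬empty → AX (select → empty): {Select, Idle, Coin, Dispense, Change}.
States satisfying AG (¬empty → AX (select → empty)): ∅.
Refund is reachable from Select and violates ¬empty → AX (select → empty), so AG fails at Select.
Select ∉ Sat(AG (¬empty → AX (select → empty))).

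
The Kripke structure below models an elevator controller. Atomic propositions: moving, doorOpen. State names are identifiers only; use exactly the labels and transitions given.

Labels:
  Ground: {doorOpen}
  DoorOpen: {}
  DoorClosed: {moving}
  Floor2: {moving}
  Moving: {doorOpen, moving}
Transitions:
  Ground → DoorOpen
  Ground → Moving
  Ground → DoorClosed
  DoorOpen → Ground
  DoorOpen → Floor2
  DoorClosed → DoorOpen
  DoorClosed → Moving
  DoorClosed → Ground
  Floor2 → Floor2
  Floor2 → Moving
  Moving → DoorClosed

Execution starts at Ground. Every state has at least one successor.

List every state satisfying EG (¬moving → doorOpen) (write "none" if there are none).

States satisfying ¬moving → doorOpen: {Ground, DoorClosed, Floor2, Moving}.
States satisfying EG (¬moving → doorOpen): {Ground, DoorClosed, Floor2, Moving}.

{Ground, DoorClosed, Floor2, Moving}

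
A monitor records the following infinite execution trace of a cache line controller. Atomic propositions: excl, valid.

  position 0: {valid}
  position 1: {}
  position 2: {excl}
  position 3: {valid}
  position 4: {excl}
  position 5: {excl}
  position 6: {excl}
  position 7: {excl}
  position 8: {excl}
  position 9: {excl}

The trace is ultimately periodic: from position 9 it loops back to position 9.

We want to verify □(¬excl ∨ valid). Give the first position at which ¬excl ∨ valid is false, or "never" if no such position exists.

Check ¬excl ∨ valid at each position in order: 0 ✓, 1 ✓.
At position 2 the labels are {excl}, so ¬excl ∨ valid is false there. This is the first violation.

2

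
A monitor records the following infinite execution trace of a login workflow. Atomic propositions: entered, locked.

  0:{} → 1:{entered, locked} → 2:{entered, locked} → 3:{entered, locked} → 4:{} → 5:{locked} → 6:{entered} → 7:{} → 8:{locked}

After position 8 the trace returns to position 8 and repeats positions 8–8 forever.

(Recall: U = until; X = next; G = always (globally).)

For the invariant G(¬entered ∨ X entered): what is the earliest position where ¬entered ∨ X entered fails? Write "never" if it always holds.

3

Check ¬entered ∨ X entered at each position in order: 0 ✓, 1 ✓, 2 ✓.
At position 3 the labels are {entered, locked} and the next position 4 has {}, so ¬entered ∨ X entered is false there. This is the first violation.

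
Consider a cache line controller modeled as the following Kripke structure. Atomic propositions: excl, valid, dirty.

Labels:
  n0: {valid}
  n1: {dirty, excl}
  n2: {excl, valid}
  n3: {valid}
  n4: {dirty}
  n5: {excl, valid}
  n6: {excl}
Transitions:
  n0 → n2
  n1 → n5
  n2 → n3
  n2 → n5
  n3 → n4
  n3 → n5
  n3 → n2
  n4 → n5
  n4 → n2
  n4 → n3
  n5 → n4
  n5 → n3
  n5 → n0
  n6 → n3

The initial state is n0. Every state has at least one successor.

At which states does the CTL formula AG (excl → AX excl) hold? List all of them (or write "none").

States satisfying excl → AX excl: {n0, n1, n3, n4}.
States satisfying AG (excl → AX excl): ∅.

none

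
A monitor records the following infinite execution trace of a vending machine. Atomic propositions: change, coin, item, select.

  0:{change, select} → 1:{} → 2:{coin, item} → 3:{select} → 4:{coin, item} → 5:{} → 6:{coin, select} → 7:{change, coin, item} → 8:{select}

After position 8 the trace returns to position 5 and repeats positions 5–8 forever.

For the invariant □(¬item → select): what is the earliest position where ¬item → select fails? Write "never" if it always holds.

1

Check ¬item → select at each position in order: 0 ✓.
At position 1 the labels are {}, so ¬item → select is false there. This is the first violation.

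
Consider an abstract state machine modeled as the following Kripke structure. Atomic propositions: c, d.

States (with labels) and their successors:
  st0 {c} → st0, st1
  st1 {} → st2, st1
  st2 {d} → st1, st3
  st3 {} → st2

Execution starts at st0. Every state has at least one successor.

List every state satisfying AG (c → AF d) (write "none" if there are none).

States satisfying c → AF d: {st1, st2, st3}.
States satisfying AG (c → AF d): {st1, st2, st3}.

{st1, st2, st3}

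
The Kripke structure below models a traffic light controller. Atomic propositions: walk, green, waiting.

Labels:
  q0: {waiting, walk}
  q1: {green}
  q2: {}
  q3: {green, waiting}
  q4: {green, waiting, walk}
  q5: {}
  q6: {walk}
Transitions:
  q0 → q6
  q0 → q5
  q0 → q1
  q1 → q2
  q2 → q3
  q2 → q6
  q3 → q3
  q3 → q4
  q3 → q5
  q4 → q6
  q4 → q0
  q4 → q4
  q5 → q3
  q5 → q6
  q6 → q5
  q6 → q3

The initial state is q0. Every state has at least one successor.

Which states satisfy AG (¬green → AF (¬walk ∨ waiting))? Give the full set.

{q0, q1, q2, q3, q4, q5, q6}

States satisfying ¬green → AF (¬walk ∨ waiting): {q0, q1, q2, q3, q4, q5, q6}.
States satisfying AG (¬green → AF (¬walk ∨ waiting)): {q0, q1, q2, q3, q4, q5, q6}.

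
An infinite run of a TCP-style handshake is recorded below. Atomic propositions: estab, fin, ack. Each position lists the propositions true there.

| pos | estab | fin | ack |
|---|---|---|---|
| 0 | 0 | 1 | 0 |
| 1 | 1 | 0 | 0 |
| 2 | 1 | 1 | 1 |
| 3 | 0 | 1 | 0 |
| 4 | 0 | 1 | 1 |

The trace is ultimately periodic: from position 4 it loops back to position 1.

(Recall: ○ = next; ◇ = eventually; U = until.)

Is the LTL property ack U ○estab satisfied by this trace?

Yes

Walking from position 0: ○estab first holds at position 0, and ack holds at every earlier position along the way, so ack U ○estab holds.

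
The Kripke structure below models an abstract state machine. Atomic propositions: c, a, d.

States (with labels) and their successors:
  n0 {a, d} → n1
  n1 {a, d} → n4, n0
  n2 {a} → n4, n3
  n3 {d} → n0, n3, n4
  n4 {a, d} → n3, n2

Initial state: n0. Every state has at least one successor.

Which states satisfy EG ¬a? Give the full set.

{n3}

States satisfying ¬a: {n3}.
States satisfying EG ¬a: {n3}.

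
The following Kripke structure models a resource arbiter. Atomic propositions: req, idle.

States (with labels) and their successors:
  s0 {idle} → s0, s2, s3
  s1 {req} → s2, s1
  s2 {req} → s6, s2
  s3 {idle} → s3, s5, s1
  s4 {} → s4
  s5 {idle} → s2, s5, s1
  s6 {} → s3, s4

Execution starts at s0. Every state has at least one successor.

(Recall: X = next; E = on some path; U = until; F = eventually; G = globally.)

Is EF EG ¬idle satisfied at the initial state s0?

States satisfying EG ¬idle: {s1, s2, s4, s6}.
States satisfying EF EG ¬idle: {s0, s1, s2, s3, s4, s5, s6}.
Some path from s0 reaches a state where EG ¬idle holds.
s0 ∈ Sat(EF EG ¬idle).

Holds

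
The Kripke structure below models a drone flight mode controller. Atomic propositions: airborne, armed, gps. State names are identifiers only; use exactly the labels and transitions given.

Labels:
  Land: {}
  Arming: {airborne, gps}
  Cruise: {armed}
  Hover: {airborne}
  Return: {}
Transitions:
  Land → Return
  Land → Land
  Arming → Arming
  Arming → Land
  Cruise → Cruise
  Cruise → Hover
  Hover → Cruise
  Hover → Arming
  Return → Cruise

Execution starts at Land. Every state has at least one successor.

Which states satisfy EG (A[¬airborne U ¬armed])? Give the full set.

{Land, Arming, Hover}

States satisfying A[¬airborne U ¬armed]: {Land, Arming, Hover, Return}.
States satisfying EG (A[¬airborne U ¬armed]): {Land, Arming, Hover}.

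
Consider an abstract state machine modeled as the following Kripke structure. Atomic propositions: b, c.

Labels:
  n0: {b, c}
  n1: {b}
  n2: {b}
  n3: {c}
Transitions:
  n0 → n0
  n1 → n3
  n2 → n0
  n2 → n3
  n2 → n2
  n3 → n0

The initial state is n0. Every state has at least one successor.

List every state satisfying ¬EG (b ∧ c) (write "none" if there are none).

States satisfying b ∧ c: {n0}.
States satisfying EG (b ∧ c): {n0}.
States satisfying ¬EG (b ∧ c): {n1, n2, n3}.

{n1, n2, n3}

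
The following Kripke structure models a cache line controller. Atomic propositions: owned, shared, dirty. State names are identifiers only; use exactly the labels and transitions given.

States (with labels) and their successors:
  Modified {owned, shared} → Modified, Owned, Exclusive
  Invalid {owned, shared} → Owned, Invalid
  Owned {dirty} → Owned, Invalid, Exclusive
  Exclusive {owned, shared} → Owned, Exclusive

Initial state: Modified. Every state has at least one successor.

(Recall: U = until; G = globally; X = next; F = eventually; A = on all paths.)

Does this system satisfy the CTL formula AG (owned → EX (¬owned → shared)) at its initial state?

Satisfied

States satisfying owned → EX (¬owned → shared): {Modified, Invalid, Owned, Exclusive}.
States satisfying AG (owned → EX (¬owned → shared)): {Modified, Invalid, Owned, Exclusive}.
Every state reachable from Modified satisfies owned → EX (¬owned → shared).
Modified ∈ Sat(AG (owned → EX (¬owned → shared))).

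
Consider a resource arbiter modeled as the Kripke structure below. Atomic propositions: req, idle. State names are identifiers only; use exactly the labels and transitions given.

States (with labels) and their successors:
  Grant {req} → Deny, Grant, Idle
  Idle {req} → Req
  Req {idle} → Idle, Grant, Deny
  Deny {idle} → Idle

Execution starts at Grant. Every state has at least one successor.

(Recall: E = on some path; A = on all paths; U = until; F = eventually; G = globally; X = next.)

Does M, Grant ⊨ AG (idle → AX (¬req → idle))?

Satisfied

States satisfying idle → AX (¬req → idle): {Grant, Idle, Req, Deny}.
States satisfying AG (idle → AX (¬req → idle)): {Grant, Idle, Req, Deny}.
Every state reachable from Grant satisfies idle → AX (¬req → idle).
Grant ∈ Sat(AG (idle → AX (¬req → idle))).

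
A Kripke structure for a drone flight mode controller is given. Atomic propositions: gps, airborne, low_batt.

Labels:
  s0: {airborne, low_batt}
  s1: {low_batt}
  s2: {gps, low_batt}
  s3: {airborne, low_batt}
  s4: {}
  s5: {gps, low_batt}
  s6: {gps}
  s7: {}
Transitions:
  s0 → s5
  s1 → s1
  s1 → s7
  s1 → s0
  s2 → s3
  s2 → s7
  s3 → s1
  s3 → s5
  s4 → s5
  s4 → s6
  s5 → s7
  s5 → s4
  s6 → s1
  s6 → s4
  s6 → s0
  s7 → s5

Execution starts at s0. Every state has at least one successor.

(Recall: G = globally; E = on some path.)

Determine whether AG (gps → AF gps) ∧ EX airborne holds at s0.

States satisfying gps → AF gps: {s0, s1, s2, s3, s4, s5, s6, s7}.
States satisfying AG (gps → AF gps): {s0, s1, s2, s3, s4, s5, s6, s7}.
States satisfying airborne: {s0, s3}.
States satisfying EX airborne: {s1, s2, s6}.
States satisfying AG (gps → AF gps) ∧ EX airborne: {s1, s2, s6}.
s0 ∉ Sat(AG (gps → AF gps) ∧ EX airborne).

Violated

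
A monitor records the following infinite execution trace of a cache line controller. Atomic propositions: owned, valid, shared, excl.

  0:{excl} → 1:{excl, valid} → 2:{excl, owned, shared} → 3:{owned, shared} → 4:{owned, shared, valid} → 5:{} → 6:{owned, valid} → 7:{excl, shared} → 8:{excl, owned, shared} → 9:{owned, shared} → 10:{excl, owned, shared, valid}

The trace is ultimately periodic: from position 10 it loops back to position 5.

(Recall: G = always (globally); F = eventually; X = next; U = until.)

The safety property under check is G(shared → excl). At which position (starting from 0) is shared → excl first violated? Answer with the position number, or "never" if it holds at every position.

Check shared → excl at each position in order: 0 ✓, 1 ✓, 2 ✓.
At position 3 the labels are {owned, shared}, so shared → excl is false there. This is the first violation.

3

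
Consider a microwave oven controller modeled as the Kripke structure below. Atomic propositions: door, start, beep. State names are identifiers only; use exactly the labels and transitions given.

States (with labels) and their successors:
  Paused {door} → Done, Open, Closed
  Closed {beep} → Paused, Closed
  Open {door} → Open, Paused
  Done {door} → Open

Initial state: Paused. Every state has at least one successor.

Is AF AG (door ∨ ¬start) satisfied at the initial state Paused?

States satisfying AG (door ∨ ¬start): {Paused, Closed, Open, Done}.
States satisfying AF AG (door ∨ ¬start): {Paused, Closed, Open, Done}.
Paused ∈ Sat(AF AG (door ∨ ¬start)).

Yes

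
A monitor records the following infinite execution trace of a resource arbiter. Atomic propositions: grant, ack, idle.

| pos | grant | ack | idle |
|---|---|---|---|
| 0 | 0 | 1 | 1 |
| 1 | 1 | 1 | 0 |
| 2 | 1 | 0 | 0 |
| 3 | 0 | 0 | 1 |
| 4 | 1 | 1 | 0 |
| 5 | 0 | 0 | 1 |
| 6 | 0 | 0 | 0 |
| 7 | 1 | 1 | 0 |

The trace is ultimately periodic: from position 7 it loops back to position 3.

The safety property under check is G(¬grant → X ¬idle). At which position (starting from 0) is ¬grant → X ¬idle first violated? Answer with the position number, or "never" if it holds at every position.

¬grant → X ¬idle holds at every position 0..7, and those are all the positions the trace ever visits, so the invariant G(¬grant → X ¬idle) is never violated.

never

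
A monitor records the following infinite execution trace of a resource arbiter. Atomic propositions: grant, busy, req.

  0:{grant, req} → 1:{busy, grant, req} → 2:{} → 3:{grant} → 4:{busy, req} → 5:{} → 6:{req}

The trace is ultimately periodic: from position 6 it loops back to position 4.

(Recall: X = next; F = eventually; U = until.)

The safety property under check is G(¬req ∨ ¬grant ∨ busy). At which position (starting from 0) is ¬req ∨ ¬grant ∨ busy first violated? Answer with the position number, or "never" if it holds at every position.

At position 0 the labels are {grant, req}, so ¬req ∨ ¬grant ∨ busy is false there. This is the first violation.

0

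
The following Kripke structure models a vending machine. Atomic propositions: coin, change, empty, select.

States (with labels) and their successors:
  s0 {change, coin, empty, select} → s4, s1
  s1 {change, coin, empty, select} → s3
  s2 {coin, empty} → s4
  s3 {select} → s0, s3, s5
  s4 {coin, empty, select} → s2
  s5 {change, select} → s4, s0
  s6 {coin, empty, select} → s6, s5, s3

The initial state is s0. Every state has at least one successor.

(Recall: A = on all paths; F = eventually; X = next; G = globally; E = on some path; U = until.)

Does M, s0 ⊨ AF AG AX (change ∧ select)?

No

States satisfying AG AX (change ∧ select): ∅.
States satisfying AF AG AX (change ∧ select): ∅.
There is a path from s0 along which AG AX (change ∧ select) never holds.
s0 ∉ Sat(AF AG AX (change ∧ select)).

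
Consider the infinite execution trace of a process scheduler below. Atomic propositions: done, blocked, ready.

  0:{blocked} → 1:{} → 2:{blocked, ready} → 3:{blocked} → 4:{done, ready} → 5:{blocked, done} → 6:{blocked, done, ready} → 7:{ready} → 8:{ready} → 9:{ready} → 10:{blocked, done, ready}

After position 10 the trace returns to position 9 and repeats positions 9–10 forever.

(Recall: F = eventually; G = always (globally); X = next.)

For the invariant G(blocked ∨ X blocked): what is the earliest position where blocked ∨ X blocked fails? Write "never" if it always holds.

Check blocked ∨ X blocked at each position in order: 0 ✓, 1 ✓, 2 ✓, 3 ✓, 4 ✓, 5 ✓, 6 ✓.
At position 7 the labels are {ready} and the next position 8 has {ready}, so blocked ∨ X blocked is false there. This is the first violation.

7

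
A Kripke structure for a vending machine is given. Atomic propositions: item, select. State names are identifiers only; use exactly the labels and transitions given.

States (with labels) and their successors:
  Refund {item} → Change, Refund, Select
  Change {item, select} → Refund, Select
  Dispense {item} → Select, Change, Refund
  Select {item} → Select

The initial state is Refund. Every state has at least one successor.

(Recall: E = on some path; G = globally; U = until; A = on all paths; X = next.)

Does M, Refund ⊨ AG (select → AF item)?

States satisfying select → AF item: {Refund, Change, Dispense, Select}.
States satisfying AG (select → AF item): {Refund, Change, Dispense, Select}.
Every state reachable from Refund satisfies select → AF item.
Refund ∈ Sat(AG (select → AF item)).

Holds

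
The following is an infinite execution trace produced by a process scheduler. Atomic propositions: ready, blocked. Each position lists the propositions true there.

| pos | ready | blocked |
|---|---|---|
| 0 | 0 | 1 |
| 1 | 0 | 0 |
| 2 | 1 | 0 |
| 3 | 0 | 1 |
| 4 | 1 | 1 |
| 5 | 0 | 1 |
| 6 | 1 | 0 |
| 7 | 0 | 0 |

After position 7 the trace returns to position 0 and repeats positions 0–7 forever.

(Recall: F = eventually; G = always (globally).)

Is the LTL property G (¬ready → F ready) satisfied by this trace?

¬ready → F ready holds at every position 0..7, and those are all positions ever visited, so G (¬ready → F ready) holds.
Positions where ¬ready holds: 0, 1, 3, 5, 7.
Check F ready at each: 0→ok, 1→ok, 3→ok, 5→ok, 7→ok.

Satisfied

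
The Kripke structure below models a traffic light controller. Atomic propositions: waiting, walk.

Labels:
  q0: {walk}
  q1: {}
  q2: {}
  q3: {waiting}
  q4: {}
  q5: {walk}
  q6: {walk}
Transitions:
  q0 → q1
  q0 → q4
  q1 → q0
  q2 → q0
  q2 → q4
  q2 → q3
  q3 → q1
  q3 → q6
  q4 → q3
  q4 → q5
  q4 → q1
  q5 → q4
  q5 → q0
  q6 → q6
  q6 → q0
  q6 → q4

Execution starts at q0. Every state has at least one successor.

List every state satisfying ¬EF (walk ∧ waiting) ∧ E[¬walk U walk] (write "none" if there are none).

States satisfying walk ∧ waiting: ∅.
States satisfying EF (walk ∧ waiting): ∅.
States satisfying ¬EF (walk ∧ waiting): {q0, q1, q2, q3, q4, q5, q6}.
States satisfying ¬walk: {q1, q2, q3, q4}.
States satisfying walk: {q0, q5, q6}.
States satisfying E[¬walk U walk]: {q0, q1, q2, q3, q4, q5, q6}.
States satisfying ¬EF (walk ∧ waiting) ∧ E[¬walk U walk]: {q0, q1, q2, q3, q4, q5, q6}.

{q0, q1, q2, q3, q4, q5, q6}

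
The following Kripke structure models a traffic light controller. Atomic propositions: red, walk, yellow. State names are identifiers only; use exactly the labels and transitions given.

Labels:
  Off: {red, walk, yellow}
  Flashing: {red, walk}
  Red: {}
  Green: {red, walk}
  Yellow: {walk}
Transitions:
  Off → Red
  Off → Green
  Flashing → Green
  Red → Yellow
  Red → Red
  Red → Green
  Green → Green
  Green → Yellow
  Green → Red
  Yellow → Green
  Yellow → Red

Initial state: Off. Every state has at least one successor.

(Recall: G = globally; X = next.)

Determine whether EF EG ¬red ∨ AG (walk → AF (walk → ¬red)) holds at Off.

Satisfied

States satisfying EG ¬red: {Red, Yellow}.
States satisfying EF EG ¬red: {Off, Flashing, Red, Green, Yellow}.
States satisfying walk → AF (walk → ¬red): {Red, Yellow}.
States satisfying AG (walk → AF (walk → ¬red)): ∅.
States satisfying EF EG ¬red ∨ AG (walk → AF (walk → ¬red)): {Off, Flashing, Red, Green, Yellow}.
Off ∈ Sat(EF EG ¬red ∨ AG (walk → AF (walk → ¬red))).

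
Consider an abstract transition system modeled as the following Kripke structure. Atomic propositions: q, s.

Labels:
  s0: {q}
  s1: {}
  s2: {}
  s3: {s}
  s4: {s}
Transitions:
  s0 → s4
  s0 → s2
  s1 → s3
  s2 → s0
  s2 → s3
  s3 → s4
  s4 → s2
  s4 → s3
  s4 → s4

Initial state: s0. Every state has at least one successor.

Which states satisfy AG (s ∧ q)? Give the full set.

States satisfying s ∧ q: ∅.
States satisfying AG (s ∧ q): ∅.

none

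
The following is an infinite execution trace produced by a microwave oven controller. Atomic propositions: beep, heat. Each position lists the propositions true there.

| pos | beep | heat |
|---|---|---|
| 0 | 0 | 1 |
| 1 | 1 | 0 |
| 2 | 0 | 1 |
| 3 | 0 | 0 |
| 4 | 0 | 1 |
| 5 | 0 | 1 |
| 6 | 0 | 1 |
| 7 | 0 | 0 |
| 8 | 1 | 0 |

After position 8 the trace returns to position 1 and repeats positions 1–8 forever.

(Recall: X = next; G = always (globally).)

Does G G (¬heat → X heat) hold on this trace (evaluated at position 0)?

No

G (¬heat → X heat) must hold at every position from 0 onward. It fails at position 0, so G G (¬heat → X heat) is false.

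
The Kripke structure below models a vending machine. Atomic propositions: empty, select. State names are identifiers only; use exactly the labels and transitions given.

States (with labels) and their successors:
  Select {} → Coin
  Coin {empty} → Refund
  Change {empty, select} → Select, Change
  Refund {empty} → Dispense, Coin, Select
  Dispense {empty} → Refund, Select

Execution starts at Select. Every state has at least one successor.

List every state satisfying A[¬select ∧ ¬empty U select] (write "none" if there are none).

{Change}

States satisfying ¬select ∧ ¬empty: {Select}.
States satisfying select: {Change}.
States satisfying A[¬select ∧ ¬empty U select]: {Change}.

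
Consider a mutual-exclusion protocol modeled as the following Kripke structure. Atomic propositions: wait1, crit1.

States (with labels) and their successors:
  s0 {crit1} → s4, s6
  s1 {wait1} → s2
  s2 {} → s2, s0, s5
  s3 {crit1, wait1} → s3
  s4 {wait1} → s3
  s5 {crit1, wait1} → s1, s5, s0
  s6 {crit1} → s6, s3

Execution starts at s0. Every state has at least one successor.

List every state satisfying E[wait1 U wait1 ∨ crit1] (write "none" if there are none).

States satisfying wait1: {s1, s3, s4, s5}.
States satisfying wait1 ∨ crit1: {s0, s1, s3, s4, s5, s6}.
States satisfying E[wait1 U wait1 ∨ crit1]: {s0, s1, s3, s4, s5, s6}.

{s0, s1, s3, s4, s5, s6}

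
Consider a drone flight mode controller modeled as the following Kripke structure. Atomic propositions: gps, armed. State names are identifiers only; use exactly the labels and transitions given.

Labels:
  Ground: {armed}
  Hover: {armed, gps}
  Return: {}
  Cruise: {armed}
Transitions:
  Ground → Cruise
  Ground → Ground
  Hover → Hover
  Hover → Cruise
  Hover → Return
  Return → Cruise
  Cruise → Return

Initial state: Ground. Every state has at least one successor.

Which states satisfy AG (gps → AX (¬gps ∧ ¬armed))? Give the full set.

States satisfying gps → AX (¬gps ∧ ¬armed): {Ground, Return, Cruise}.
States satisfying AG (gps → AX (¬gps ∧ ¬armed)): {Ground, Return, Cruise}.

{Ground, Return, Cruise}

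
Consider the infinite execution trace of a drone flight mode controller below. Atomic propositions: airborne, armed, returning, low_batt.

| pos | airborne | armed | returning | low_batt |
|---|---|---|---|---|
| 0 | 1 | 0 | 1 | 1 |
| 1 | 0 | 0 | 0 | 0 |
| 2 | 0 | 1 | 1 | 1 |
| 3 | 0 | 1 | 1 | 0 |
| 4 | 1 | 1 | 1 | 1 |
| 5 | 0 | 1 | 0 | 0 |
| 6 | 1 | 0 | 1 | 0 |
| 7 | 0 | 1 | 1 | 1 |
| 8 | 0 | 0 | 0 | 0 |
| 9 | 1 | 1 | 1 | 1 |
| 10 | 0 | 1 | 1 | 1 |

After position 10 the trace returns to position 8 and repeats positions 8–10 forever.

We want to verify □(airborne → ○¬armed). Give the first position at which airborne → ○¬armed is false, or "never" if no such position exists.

4

Check airborne → ○¬armed at each position in order: 0 ✓, 1 ✓, 2 ✓, 3 ✓.
At position 4 the labels are {airborne, armed, low_batt, returning} and the next position 5 has {armed}, so airborne → ○¬armed is false there. This is the first violation.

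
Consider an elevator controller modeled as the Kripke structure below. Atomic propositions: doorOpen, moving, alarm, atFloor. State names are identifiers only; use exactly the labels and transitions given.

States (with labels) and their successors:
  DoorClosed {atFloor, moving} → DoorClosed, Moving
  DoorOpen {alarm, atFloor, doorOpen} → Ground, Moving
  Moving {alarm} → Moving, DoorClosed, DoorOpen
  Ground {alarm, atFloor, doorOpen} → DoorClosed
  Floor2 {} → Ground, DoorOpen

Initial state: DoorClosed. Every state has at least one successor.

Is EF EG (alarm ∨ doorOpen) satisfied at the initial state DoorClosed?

Satisfied

States satisfying EG (alarm ∨ doorOpen): {DoorOpen, Moving}.
States satisfying EF EG (alarm ∨ doorOpen): {DoorClosed, DoorOpen, Moving, Ground, Floor2}.
Some path from DoorClosed reaches a state where EG (alarm ∨ doorOpen) holds.
DoorClosed ∈ Sat(EF EG (alarm ∨ doorOpen)).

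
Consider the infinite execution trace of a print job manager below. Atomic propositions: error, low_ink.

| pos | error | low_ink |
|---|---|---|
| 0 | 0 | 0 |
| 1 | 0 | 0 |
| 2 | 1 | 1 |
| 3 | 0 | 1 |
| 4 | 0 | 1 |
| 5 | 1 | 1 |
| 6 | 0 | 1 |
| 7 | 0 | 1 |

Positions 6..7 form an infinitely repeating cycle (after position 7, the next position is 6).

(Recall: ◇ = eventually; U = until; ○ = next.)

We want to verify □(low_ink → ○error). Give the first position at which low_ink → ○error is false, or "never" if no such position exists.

Check low_ink → ○error at each position in order: 0 ✓, 1 ✓.
At position 2 the labels are {error, low_ink} and the next position 3 has {low_ink}, so low_ink → ○error is false there. This is the first violation.

2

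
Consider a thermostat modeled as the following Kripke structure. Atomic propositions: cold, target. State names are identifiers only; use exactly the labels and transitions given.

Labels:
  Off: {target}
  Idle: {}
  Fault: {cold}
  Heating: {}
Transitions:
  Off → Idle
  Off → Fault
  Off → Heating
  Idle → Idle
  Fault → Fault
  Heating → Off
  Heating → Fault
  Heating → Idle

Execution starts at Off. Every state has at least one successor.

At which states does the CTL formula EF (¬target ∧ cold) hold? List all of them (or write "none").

States satisfying ¬target ∧ cold: {Fault}.
States satisfying EF (¬target ∧ cold): {Off, Fault, Heating}.

{Off, Fault, Heating}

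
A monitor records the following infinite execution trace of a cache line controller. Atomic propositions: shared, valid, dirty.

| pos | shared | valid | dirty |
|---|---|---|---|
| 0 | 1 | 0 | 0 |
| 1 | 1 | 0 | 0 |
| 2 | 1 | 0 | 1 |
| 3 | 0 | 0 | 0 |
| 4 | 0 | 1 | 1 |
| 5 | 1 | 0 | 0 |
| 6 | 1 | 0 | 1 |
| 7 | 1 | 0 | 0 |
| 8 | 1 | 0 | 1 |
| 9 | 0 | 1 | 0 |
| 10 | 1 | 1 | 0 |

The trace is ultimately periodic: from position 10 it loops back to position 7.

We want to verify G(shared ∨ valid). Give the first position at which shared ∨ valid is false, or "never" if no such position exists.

Check shared ∨ valid at each position in order: 0 ✓, 1 ✓, 2 ✓.
At position 3 the labels are {}, so shared ∨ valid is false there. This is the first violation.

3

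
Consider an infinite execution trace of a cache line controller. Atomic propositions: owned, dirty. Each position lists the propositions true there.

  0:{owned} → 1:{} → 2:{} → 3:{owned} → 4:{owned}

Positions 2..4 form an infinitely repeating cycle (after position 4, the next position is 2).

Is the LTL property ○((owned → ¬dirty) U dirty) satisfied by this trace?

No

The position after 0 is 1; (owned → ¬dirty) U dirty is false there.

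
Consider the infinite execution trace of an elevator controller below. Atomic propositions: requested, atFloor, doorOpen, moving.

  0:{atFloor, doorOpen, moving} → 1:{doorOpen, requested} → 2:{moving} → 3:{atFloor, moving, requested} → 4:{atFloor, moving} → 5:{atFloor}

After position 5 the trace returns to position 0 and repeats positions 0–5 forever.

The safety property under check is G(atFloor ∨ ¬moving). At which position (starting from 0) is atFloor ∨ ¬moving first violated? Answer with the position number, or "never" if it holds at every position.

2

Check atFloor ∨ ¬moving at each position in order: 0 ✓, 1 ✓.
At position 2 the labels are {moving}, so atFloor ∨ ¬moving is false there. This is the first violation.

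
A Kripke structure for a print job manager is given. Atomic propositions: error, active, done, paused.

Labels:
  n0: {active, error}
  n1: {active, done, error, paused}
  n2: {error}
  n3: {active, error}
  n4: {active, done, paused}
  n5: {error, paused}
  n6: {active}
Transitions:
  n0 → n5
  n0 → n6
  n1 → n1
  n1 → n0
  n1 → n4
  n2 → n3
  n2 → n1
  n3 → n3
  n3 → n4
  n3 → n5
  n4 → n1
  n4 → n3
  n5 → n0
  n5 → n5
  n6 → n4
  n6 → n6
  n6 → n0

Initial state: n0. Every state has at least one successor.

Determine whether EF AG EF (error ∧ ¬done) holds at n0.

States satisfying AG EF (error ∧ ¬done): {n0, n1, n2, n3, n4, n5, n6}.
States satisfying EF AG EF (error ∧ ¬done): {n0, n1, n2, n3, n4, n5, n6}.
Some path from n0 reaches a state where AG EF (error ∧ ¬done) holds.
n0 ∈ Sat(EF AG EF (error ∧ ¬done)).

Holds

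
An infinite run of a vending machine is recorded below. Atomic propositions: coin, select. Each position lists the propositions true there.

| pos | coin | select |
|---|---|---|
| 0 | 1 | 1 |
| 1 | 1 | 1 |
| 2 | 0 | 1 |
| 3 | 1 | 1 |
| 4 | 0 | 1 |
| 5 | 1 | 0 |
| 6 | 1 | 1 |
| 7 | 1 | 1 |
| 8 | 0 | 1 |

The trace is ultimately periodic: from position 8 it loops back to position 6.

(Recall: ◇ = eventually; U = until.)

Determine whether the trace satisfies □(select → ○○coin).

No

select → ○○coin must hold at every position from 0 onward. It fails at position 0, so □(select → ○○coin) is false.
Positions where select holds: 0, 1, 2, 3, 4, 6, 7, 8.
Check ○○coin at each: 0→fails, 1→ok, 2→fails, 3→ok, 4→ok, 6→fails, 7→ok, 8→ok.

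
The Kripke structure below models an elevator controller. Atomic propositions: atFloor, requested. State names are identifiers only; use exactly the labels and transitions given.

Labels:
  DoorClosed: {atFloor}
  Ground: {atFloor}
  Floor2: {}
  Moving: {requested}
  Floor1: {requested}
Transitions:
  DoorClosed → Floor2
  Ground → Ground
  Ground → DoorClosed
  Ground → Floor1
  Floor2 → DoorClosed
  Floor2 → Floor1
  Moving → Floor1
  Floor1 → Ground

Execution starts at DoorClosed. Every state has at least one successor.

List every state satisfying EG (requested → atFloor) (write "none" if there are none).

States satisfying requested → atFloor: {DoorClosed, Ground, Floor2}.
States satisfying EG (requested → atFloor): {DoorClosed, Ground, Floor2}.

{DoorClosed, Ground, Floor2}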